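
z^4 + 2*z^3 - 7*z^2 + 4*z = z*(z - 1)^2*(z + 4)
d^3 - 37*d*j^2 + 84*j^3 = (d - 4*j)*(d - 3*j)*(d + 7*j)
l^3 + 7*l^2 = l^2*(l + 7)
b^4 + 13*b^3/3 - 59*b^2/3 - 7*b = b*(b - 3)*(b + 1/3)*(b + 7)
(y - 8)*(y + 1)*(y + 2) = y^3 - 5*y^2 - 22*y - 16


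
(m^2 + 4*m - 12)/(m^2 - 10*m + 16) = (m + 6)/(m - 8)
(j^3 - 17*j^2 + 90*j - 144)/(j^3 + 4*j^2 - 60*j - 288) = (j^2 - 9*j + 18)/(j^2 + 12*j + 36)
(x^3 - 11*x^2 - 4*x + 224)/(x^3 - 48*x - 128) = (x - 7)/(x + 4)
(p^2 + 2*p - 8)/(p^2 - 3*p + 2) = (p + 4)/(p - 1)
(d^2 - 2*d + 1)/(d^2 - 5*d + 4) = (d - 1)/(d - 4)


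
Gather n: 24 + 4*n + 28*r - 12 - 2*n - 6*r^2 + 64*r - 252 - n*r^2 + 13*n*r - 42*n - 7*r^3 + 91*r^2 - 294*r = n*(-r^2 + 13*r - 40) - 7*r^3 + 85*r^2 - 202*r - 240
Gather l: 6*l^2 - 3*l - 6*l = 6*l^2 - 9*l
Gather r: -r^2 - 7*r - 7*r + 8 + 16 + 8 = -r^2 - 14*r + 32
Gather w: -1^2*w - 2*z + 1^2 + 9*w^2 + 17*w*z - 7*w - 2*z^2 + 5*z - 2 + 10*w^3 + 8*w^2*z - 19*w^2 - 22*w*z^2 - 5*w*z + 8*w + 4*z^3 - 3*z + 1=10*w^3 + w^2*(8*z - 10) + w*(-22*z^2 + 12*z) + 4*z^3 - 2*z^2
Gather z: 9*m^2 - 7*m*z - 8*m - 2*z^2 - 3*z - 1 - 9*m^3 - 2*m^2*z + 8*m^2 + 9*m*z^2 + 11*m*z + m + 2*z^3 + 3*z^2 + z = -9*m^3 + 17*m^2 - 7*m + 2*z^3 + z^2*(9*m + 1) + z*(-2*m^2 + 4*m - 2) - 1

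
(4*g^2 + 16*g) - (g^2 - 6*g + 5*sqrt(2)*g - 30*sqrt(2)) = 3*g^2 - 5*sqrt(2)*g + 22*g + 30*sqrt(2)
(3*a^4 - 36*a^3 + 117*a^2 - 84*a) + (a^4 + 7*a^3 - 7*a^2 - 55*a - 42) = 4*a^4 - 29*a^3 + 110*a^2 - 139*a - 42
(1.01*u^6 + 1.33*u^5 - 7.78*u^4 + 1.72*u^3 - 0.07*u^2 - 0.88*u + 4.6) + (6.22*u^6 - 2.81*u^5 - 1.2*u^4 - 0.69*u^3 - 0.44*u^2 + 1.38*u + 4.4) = 7.23*u^6 - 1.48*u^5 - 8.98*u^4 + 1.03*u^3 - 0.51*u^2 + 0.5*u + 9.0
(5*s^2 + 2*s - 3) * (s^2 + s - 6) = 5*s^4 + 7*s^3 - 31*s^2 - 15*s + 18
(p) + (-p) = 0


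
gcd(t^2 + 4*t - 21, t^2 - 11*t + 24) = t - 3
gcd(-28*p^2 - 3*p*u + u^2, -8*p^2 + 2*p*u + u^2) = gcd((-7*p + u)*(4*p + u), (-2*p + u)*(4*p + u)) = 4*p + u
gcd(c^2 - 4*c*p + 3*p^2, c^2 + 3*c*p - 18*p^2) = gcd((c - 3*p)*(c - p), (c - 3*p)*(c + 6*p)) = -c + 3*p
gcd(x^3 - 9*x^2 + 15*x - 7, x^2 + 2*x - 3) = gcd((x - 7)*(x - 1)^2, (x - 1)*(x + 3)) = x - 1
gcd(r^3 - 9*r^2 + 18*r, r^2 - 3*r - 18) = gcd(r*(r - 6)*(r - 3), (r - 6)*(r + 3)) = r - 6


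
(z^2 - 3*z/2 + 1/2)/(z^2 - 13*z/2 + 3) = (z - 1)/(z - 6)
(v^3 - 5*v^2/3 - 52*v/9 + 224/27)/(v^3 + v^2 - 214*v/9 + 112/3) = (9*v^2 + 9*v - 28)/(3*(3*v^2 + 11*v - 42))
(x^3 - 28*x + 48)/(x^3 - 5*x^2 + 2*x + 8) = (x + 6)/(x + 1)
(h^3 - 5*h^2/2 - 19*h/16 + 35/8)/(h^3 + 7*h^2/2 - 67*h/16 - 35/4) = (h - 2)/(h + 4)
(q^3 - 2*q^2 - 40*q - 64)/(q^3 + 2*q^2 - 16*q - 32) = (q - 8)/(q - 4)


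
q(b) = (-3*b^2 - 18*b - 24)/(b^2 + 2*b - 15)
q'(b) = (-6*b - 18)/(b^2 + 2*b - 15) + (-2*b - 2)*(-3*b^2 - 18*b - 24)/(b^2 + 2*b - 15)^2 = 6*(2*b^2 + 23*b + 53)/(b^4 + 4*b^3 - 26*b^2 - 60*b + 225)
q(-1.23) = 0.40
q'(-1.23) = 0.65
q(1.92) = 9.32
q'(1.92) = 11.23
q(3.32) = -43.88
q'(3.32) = 128.16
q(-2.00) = 0.00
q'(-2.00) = 0.40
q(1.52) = 6.04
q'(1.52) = 5.97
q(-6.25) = -2.48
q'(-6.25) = -0.57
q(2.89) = 116.46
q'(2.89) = 1084.69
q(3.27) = -51.48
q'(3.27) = 180.02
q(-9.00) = -2.19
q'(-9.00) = 0.02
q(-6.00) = -2.67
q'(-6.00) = -0.96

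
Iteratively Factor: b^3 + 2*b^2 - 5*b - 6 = (b + 1)*(b^2 + b - 6) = (b - 2)*(b + 1)*(b + 3)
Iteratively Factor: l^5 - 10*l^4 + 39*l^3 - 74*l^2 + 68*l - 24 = (l - 2)*(l^4 - 8*l^3 + 23*l^2 - 28*l + 12) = (l - 2)*(l - 1)*(l^3 - 7*l^2 + 16*l - 12) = (l - 2)^2*(l - 1)*(l^2 - 5*l + 6) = (l - 2)^3*(l - 1)*(l - 3)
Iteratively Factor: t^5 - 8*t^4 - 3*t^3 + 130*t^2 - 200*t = (t)*(t^4 - 8*t^3 - 3*t^2 + 130*t - 200) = t*(t - 5)*(t^3 - 3*t^2 - 18*t + 40) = t*(t - 5)*(t + 4)*(t^2 - 7*t + 10) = t*(t - 5)^2*(t + 4)*(t - 2)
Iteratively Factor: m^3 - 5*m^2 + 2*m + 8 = (m + 1)*(m^2 - 6*m + 8) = (m - 2)*(m + 1)*(m - 4)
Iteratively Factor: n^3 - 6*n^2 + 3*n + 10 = (n - 5)*(n^2 - n - 2) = (n - 5)*(n + 1)*(n - 2)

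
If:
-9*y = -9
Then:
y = 1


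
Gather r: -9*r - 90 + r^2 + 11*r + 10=r^2 + 2*r - 80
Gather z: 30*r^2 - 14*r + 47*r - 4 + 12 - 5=30*r^2 + 33*r + 3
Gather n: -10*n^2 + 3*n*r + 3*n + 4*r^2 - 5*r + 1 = -10*n^2 + n*(3*r + 3) + 4*r^2 - 5*r + 1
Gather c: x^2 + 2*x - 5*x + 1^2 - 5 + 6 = x^2 - 3*x + 2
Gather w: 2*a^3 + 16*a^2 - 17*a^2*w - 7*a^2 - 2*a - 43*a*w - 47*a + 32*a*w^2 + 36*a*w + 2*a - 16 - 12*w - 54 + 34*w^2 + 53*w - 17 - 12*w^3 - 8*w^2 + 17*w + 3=2*a^3 + 9*a^2 - 47*a - 12*w^3 + w^2*(32*a + 26) + w*(-17*a^2 - 7*a + 58) - 84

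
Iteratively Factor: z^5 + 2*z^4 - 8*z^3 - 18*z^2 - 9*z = (z + 1)*(z^4 + z^3 - 9*z^2 - 9*z) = (z + 1)*(z + 3)*(z^3 - 2*z^2 - 3*z) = (z + 1)^2*(z + 3)*(z^2 - 3*z) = (z - 3)*(z + 1)^2*(z + 3)*(z)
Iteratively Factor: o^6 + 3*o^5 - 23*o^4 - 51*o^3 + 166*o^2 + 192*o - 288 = (o + 2)*(o^5 + o^4 - 25*o^3 - o^2 + 168*o - 144) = (o + 2)*(o + 4)*(o^4 - 3*o^3 - 13*o^2 + 51*o - 36) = (o - 1)*(o + 2)*(o + 4)*(o^3 - 2*o^2 - 15*o + 36) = (o - 3)*(o - 1)*(o + 2)*(o + 4)*(o^2 + o - 12) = (o - 3)^2*(o - 1)*(o + 2)*(o + 4)*(o + 4)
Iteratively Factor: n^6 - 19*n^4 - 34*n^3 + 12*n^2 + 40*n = (n)*(n^5 - 19*n^3 - 34*n^2 + 12*n + 40) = n*(n - 5)*(n^4 + 5*n^3 + 6*n^2 - 4*n - 8) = n*(n - 5)*(n + 2)*(n^3 + 3*n^2 - 4) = n*(n - 5)*(n - 1)*(n + 2)*(n^2 + 4*n + 4) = n*(n - 5)*(n - 1)*(n + 2)^2*(n + 2)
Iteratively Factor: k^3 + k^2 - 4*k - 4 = (k + 1)*(k^2 - 4) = (k + 1)*(k + 2)*(k - 2)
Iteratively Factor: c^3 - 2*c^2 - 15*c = (c - 5)*(c^2 + 3*c) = (c - 5)*(c + 3)*(c)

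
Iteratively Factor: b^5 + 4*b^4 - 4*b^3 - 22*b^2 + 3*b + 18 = (b - 1)*(b^4 + 5*b^3 + b^2 - 21*b - 18) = (b - 1)*(b + 3)*(b^3 + 2*b^2 - 5*b - 6) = (b - 1)*(b + 3)^2*(b^2 - b - 2) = (b - 2)*(b - 1)*(b + 3)^2*(b + 1)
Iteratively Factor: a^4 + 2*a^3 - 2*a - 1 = (a + 1)*(a^3 + a^2 - a - 1) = (a + 1)^2*(a^2 - 1) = (a + 1)^3*(a - 1)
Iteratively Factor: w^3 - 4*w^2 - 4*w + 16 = (w - 2)*(w^2 - 2*w - 8) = (w - 4)*(w - 2)*(w + 2)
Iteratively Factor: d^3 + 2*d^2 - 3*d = (d)*(d^2 + 2*d - 3) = d*(d - 1)*(d + 3)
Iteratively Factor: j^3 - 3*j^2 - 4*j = (j)*(j^2 - 3*j - 4) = j*(j + 1)*(j - 4)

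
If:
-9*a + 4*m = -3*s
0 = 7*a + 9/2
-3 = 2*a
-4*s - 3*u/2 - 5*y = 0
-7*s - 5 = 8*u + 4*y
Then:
No Solution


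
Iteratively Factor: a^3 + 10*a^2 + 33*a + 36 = (a + 3)*(a^2 + 7*a + 12) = (a + 3)*(a + 4)*(a + 3)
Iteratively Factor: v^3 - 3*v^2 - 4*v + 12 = (v - 3)*(v^2 - 4) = (v - 3)*(v + 2)*(v - 2)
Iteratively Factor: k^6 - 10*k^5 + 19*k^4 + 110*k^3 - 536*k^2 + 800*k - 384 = (k - 1)*(k^5 - 9*k^4 + 10*k^3 + 120*k^2 - 416*k + 384) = (k - 4)*(k - 1)*(k^4 - 5*k^3 - 10*k^2 + 80*k - 96) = (k - 4)*(k - 2)*(k - 1)*(k^3 - 3*k^2 - 16*k + 48) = (k - 4)*(k - 3)*(k - 2)*(k - 1)*(k^2 - 16) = (k - 4)^2*(k - 3)*(k - 2)*(k - 1)*(k + 4)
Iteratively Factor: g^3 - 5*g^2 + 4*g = (g - 1)*(g^2 - 4*g) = (g - 4)*(g - 1)*(g)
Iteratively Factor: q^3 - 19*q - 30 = (q + 2)*(q^2 - 2*q - 15) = (q - 5)*(q + 2)*(q + 3)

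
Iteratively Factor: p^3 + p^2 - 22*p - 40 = (p + 2)*(p^2 - p - 20) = (p + 2)*(p + 4)*(p - 5)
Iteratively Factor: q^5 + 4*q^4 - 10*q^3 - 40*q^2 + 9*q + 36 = (q - 1)*(q^4 + 5*q^3 - 5*q^2 - 45*q - 36) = (q - 1)*(q + 4)*(q^3 + q^2 - 9*q - 9) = (q - 1)*(q + 3)*(q + 4)*(q^2 - 2*q - 3) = (q - 3)*(q - 1)*(q + 3)*(q + 4)*(q + 1)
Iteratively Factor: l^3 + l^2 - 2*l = (l)*(l^2 + l - 2) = l*(l - 1)*(l + 2)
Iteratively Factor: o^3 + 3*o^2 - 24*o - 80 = (o - 5)*(o^2 + 8*o + 16) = (o - 5)*(o + 4)*(o + 4)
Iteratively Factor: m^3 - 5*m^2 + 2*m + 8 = (m - 4)*(m^2 - m - 2) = (m - 4)*(m - 2)*(m + 1)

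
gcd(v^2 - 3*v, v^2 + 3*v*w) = v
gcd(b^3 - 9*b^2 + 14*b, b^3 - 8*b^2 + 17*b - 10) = b - 2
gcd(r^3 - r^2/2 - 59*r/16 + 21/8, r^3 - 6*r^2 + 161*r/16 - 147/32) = r^2 - 5*r/2 + 21/16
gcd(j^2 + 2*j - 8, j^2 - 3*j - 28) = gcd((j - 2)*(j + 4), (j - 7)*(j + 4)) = j + 4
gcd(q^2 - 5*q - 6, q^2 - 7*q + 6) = q - 6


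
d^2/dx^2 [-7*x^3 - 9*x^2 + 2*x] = -42*x - 18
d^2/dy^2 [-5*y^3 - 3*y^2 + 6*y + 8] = -30*y - 6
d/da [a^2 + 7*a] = 2*a + 7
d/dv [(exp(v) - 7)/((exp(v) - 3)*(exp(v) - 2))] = (-exp(2*v) + 14*exp(v) - 29)*exp(v)/(exp(4*v) - 10*exp(3*v) + 37*exp(2*v) - 60*exp(v) + 36)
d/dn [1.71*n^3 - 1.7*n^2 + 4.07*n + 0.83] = 5.13*n^2 - 3.4*n + 4.07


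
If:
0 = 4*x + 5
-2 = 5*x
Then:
No Solution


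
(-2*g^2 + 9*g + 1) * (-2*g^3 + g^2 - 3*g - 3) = 4*g^5 - 20*g^4 + 13*g^3 - 20*g^2 - 30*g - 3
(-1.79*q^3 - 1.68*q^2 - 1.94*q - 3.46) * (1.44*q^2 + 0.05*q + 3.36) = -2.5776*q^5 - 2.5087*q^4 - 8.892*q^3 - 10.7242*q^2 - 6.6914*q - 11.6256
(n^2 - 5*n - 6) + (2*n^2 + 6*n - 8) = 3*n^2 + n - 14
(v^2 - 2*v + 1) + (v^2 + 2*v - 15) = 2*v^2 - 14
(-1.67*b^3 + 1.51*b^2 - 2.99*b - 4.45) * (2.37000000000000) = -3.9579*b^3 + 3.5787*b^2 - 7.0863*b - 10.5465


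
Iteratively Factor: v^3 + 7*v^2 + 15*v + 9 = (v + 3)*(v^2 + 4*v + 3) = (v + 3)^2*(v + 1)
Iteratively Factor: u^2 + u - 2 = (u - 1)*(u + 2)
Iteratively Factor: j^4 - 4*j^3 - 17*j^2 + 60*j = (j)*(j^3 - 4*j^2 - 17*j + 60) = j*(j - 3)*(j^2 - j - 20) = j*(j - 3)*(j + 4)*(j - 5)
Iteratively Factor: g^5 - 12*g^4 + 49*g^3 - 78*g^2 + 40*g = (g - 2)*(g^4 - 10*g^3 + 29*g^2 - 20*g) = (g - 2)*(g - 1)*(g^3 - 9*g^2 + 20*g) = (g - 5)*(g - 2)*(g - 1)*(g^2 - 4*g) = g*(g - 5)*(g - 2)*(g - 1)*(g - 4)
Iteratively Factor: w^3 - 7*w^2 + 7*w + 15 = (w - 3)*(w^2 - 4*w - 5) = (w - 5)*(w - 3)*(w + 1)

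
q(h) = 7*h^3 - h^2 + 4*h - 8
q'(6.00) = 748.00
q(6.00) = 1492.00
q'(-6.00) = 772.00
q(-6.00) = -1580.00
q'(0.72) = 13.45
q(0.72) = -3.03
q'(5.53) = 635.14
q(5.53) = 1167.33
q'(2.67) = 148.37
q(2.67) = 128.79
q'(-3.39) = 252.11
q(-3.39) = -305.76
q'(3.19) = 211.32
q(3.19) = 221.82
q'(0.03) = 3.96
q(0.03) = -7.88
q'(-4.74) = 485.30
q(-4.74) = -794.90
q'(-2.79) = 173.05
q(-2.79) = -178.97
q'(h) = 21*h^2 - 2*h + 4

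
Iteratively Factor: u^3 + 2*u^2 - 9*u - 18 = (u + 2)*(u^2 - 9) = (u - 3)*(u + 2)*(u + 3)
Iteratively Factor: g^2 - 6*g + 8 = (g - 4)*(g - 2)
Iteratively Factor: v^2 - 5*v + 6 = (v - 3)*(v - 2)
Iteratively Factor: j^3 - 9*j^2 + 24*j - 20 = (j - 2)*(j^2 - 7*j + 10) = (j - 2)^2*(j - 5)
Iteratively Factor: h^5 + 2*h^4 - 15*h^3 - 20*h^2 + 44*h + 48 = (h - 3)*(h^4 + 5*h^3 - 20*h - 16) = (h - 3)*(h - 2)*(h^3 + 7*h^2 + 14*h + 8) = (h - 3)*(h - 2)*(h + 4)*(h^2 + 3*h + 2) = (h - 3)*(h - 2)*(h + 2)*(h + 4)*(h + 1)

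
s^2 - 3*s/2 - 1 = (s - 2)*(s + 1/2)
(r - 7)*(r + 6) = r^2 - r - 42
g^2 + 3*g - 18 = (g - 3)*(g + 6)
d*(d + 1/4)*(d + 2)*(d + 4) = d^4 + 25*d^3/4 + 19*d^2/2 + 2*d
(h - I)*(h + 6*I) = h^2 + 5*I*h + 6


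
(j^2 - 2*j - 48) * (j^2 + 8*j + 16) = j^4 + 6*j^3 - 48*j^2 - 416*j - 768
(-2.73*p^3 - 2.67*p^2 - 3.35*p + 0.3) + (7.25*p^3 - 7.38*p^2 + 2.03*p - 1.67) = 4.52*p^3 - 10.05*p^2 - 1.32*p - 1.37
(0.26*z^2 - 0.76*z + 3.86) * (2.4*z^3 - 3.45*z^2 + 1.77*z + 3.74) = 0.624*z^5 - 2.721*z^4 + 12.3462*z^3 - 13.6898*z^2 + 3.9898*z + 14.4364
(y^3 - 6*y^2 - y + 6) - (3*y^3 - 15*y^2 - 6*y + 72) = -2*y^3 + 9*y^2 + 5*y - 66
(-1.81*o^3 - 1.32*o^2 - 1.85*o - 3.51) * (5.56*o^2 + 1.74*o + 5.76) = -10.0636*o^5 - 10.4886*o^4 - 23.0084*o^3 - 30.3378*o^2 - 16.7634*o - 20.2176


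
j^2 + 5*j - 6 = (j - 1)*(j + 6)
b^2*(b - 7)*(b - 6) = b^4 - 13*b^3 + 42*b^2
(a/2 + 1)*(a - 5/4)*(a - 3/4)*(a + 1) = a^4/2 + a^3/2 - 49*a^2/32 - 19*a/32 + 15/16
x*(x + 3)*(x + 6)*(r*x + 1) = r*x^4 + 9*r*x^3 + 18*r*x^2 + x^3 + 9*x^2 + 18*x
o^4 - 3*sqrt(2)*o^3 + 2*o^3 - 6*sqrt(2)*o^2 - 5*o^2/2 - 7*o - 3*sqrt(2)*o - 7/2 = (o + 1)*(o - 7*sqrt(2)/2)*(sqrt(2)*o/2 + 1/2)*(sqrt(2)*o + sqrt(2))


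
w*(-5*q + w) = -5*q*w + w^2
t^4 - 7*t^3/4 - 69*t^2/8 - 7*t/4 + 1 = (t - 4)*(t - 1/4)*(t + 1/2)*(t + 2)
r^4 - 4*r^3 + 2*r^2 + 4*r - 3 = (r - 3)*(r - 1)^2*(r + 1)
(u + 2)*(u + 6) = u^2 + 8*u + 12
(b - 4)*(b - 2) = b^2 - 6*b + 8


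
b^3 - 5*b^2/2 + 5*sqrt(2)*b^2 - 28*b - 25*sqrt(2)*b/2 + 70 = (b - 5/2)*(b - 2*sqrt(2))*(b + 7*sqrt(2))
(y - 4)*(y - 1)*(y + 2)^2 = y^4 - y^3 - 12*y^2 - 4*y + 16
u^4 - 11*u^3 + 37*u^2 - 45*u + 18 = (u - 6)*(u - 3)*(u - 1)^2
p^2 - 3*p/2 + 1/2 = (p - 1)*(p - 1/2)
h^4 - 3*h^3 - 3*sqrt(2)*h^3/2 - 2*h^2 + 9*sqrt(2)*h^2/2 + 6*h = h*(h - 3)*(h - 2*sqrt(2))*(h + sqrt(2)/2)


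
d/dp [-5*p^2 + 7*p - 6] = 7 - 10*p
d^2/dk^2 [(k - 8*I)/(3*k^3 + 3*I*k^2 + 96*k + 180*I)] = 2*((k - 8*I)*(3*k^2 + 2*I*k + 32)^2 - (3*k^2 + 2*I*k + (k - 8*I)*(3*k + I) + 32)*(k^3 + I*k^2 + 32*k + 60*I))/(3*(k^3 + I*k^2 + 32*k + 60*I)^3)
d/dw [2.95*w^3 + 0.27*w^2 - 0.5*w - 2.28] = 8.85*w^2 + 0.54*w - 0.5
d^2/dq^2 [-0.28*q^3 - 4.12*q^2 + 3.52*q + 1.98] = -1.68*q - 8.24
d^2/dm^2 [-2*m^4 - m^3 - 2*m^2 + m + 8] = -24*m^2 - 6*m - 4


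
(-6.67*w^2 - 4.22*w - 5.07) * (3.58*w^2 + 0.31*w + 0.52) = -23.8786*w^4 - 17.1753*w^3 - 22.9272*w^2 - 3.7661*w - 2.6364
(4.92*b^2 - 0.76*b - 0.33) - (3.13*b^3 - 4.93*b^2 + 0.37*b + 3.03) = -3.13*b^3 + 9.85*b^2 - 1.13*b - 3.36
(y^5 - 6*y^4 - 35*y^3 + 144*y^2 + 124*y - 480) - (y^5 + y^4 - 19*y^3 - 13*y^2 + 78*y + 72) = -7*y^4 - 16*y^3 + 157*y^2 + 46*y - 552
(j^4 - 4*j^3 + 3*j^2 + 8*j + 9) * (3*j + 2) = 3*j^5 - 10*j^4 + j^3 + 30*j^2 + 43*j + 18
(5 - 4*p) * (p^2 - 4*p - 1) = -4*p^3 + 21*p^2 - 16*p - 5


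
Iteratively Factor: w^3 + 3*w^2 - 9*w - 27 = (w + 3)*(w^2 - 9) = (w - 3)*(w + 3)*(w + 3)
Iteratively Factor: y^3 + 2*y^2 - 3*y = (y - 1)*(y^2 + 3*y) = (y - 1)*(y + 3)*(y)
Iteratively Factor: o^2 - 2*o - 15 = (o + 3)*(o - 5)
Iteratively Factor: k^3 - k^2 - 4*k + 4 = (k + 2)*(k^2 - 3*k + 2) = (k - 2)*(k + 2)*(k - 1)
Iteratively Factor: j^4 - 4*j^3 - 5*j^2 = (j)*(j^3 - 4*j^2 - 5*j) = j*(j - 5)*(j^2 + j) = j*(j - 5)*(j + 1)*(j)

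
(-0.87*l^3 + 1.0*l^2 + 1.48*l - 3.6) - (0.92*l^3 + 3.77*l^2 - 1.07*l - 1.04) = -1.79*l^3 - 2.77*l^2 + 2.55*l - 2.56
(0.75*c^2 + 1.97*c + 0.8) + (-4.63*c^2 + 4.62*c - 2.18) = -3.88*c^2 + 6.59*c - 1.38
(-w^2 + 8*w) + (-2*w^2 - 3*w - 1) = -3*w^2 + 5*w - 1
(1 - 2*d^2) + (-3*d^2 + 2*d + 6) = -5*d^2 + 2*d + 7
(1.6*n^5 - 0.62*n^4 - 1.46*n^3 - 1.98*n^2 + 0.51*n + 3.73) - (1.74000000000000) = 1.6*n^5 - 0.62*n^4 - 1.46*n^3 - 1.98*n^2 + 0.51*n + 1.99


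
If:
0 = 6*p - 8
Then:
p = 4/3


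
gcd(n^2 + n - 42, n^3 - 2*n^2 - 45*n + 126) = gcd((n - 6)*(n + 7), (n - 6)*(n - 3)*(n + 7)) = n^2 + n - 42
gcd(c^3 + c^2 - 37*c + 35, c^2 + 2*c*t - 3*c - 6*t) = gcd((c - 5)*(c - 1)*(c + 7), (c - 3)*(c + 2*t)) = 1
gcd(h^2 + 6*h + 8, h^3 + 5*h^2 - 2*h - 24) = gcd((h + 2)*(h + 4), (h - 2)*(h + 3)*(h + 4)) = h + 4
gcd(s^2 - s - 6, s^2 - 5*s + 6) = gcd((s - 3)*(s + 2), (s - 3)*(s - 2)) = s - 3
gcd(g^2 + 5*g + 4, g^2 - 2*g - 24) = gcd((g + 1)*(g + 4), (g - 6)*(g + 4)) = g + 4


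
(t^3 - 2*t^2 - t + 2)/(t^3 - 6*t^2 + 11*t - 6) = (t + 1)/(t - 3)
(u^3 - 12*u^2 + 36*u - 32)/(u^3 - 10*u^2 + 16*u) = (u - 2)/u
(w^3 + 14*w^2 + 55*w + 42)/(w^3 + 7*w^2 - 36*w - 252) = (w + 1)/(w - 6)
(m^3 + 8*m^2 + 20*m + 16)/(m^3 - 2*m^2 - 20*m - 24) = (m + 4)/(m - 6)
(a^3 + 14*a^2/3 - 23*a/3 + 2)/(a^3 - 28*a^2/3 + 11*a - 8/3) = (a + 6)/(a - 8)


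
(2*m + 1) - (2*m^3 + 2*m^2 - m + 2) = -2*m^3 - 2*m^2 + 3*m - 1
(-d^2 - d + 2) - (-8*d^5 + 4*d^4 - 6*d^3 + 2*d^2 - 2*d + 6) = 8*d^5 - 4*d^4 + 6*d^3 - 3*d^2 + d - 4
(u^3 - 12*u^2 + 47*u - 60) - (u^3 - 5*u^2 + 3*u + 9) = -7*u^2 + 44*u - 69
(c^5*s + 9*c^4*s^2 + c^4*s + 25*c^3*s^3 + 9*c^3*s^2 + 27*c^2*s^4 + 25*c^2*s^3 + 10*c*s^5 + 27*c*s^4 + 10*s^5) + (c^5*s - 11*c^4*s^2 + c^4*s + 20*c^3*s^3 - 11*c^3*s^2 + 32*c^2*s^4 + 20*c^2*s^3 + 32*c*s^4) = 2*c^5*s - 2*c^4*s^2 + 2*c^4*s + 45*c^3*s^3 - 2*c^3*s^2 + 59*c^2*s^4 + 45*c^2*s^3 + 10*c*s^5 + 59*c*s^4 + 10*s^5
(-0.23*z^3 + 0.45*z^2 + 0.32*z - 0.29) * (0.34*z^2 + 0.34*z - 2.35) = -0.0782*z^5 + 0.0748*z^4 + 0.8023*z^3 - 1.0473*z^2 - 0.8506*z + 0.6815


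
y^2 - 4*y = y*(y - 4)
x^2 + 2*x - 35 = (x - 5)*(x + 7)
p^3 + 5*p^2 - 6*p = p*(p - 1)*(p + 6)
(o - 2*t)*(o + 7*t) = o^2 + 5*o*t - 14*t^2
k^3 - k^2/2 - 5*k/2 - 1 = (k - 2)*(k + 1/2)*(k + 1)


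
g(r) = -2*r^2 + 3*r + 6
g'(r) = 3 - 4*r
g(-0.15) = 5.50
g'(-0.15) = 3.60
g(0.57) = 7.06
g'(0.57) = 0.72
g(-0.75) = 2.62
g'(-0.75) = 6.00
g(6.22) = -52.72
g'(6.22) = -21.88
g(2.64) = -0.02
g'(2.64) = -7.56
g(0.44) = 6.93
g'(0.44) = 1.24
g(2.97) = -2.73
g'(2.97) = -8.88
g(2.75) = -0.88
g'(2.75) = -8.00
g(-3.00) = -21.00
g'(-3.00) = 15.00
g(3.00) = -3.00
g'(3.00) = -9.00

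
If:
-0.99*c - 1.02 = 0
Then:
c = -1.03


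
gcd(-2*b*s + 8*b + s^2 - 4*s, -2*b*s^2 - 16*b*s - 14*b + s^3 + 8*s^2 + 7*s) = -2*b + s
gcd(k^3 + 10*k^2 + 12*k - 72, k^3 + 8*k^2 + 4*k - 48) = k^2 + 4*k - 12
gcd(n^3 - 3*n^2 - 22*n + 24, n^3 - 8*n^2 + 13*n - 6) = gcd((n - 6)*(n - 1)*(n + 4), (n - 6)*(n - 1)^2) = n^2 - 7*n + 6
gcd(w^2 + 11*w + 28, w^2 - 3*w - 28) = w + 4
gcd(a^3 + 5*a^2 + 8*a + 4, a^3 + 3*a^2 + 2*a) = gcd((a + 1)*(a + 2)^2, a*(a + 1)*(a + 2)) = a^2 + 3*a + 2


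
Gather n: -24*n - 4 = -24*n - 4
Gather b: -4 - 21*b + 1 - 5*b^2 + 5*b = -5*b^2 - 16*b - 3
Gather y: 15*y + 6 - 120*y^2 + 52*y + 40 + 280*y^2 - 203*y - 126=160*y^2 - 136*y - 80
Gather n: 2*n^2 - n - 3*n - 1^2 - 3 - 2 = 2*n^2 - 4*n - 6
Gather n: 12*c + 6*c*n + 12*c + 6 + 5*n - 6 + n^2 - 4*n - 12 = 24*c + n^2 + n*(6*c + 1) - 12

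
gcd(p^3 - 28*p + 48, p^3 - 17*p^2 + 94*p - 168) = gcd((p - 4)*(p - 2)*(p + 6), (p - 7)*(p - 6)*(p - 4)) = p - 4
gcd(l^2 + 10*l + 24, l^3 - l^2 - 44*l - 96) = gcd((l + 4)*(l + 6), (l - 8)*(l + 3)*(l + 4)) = l + 4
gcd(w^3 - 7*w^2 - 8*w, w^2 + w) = w^2 + w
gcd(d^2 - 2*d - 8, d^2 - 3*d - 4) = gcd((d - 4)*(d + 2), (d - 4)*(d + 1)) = d - 4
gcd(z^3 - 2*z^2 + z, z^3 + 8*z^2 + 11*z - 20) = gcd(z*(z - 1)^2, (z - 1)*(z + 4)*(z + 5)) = z - 1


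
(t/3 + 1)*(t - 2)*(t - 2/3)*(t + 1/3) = t^4/3 + 2*t^3/9 - 59*t^2/27 + 16*t/27 + 4/9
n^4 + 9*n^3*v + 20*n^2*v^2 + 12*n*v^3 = n*(n + v)*(n + 2*v)*(n + 6*v)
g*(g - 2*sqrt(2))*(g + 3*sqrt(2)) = g^3 + sqrt(2)*g^2 - 12*g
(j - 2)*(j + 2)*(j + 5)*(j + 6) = j^4 + 11*j^3 + 26*j^2 - 44*j - 120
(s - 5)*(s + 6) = s^2 + s - 30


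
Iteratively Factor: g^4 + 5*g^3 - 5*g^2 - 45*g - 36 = (g + 1)*(g^3 + 4*g^2 - 9*g - 36) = (g + 1)*(g + 3)*(g^2 + g - 12) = (g - 3)*(g + 1)*(g + 3)*(g + 4)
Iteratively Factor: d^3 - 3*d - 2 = (d + 1)*(d^2 - d - 2) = (d + 1)^2*(d - 2)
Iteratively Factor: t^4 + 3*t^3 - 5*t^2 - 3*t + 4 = (t - 1)*(t^3 + 4*t^2 - t - 4) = (t - 1)^2*(t^2 + 5*t + 4) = (t - 1)^2*(t + 1)*(t + 4)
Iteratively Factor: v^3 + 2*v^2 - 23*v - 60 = (v - 5)*(v^2 + 7*v + 12) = (v - 5)*(v + 4)*(v + 3)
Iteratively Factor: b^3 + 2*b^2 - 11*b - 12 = (b + 1)*(b^2 + b - 12) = (b - 3)*(b + 1)*(b + 4)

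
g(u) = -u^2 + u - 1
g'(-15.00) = 31.00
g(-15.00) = -241.00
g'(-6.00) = 13.00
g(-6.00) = -43.00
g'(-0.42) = 1.84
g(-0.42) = -1.60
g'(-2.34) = 5.68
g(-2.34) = -8.82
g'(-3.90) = 8.80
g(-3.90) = -20.11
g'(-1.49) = 3.98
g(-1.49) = -4.71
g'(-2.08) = 5.16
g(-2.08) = -7.41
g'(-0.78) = 2.56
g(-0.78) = -2.39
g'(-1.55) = 4.10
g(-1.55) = -4.95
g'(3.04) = -5.08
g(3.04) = -7.20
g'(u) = 1 - 2*u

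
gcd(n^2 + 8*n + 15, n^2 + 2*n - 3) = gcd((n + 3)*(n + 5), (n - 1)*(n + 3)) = n + 3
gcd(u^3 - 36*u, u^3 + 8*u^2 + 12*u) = u^2 + 6*u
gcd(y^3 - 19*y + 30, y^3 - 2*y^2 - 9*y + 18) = y^2 - 5*y + 6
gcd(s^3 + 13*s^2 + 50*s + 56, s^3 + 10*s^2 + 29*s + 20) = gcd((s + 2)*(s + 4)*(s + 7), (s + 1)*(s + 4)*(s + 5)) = s + 4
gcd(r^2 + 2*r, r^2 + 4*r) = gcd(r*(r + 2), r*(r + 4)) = r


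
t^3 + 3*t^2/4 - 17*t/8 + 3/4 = (t - 3/4)*(t - 1/2)*(t + 2)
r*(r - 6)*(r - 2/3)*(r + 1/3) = r^4 - 19*r^3/3 + 16*r^2/9 + 4*r/3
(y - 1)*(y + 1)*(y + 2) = y^3 + 2*y^2 - y - 2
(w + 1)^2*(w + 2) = w^3 + 4*w^2 + 5*w + 2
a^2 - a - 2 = (a - 2)*(a + 1)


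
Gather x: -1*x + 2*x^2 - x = 2*x^2 - 2*x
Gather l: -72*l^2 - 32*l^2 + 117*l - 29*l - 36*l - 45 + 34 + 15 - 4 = -104*l^2 + 52*l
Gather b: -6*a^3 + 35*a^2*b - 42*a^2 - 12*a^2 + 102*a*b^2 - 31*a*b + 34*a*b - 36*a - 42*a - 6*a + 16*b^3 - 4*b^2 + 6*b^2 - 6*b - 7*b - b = -6*a^3 - 54*a^2 - 84*a + 16*b^3 + b^2*(102*a + 2) + b*(35*a^2 + 3*a - 14)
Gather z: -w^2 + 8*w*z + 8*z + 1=-w^2 + z*(8*w + 8) + 1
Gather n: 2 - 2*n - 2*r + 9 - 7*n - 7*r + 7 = -9*n - 9*r + 18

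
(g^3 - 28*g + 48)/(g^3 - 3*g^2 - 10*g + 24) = (g + 6)/(g + 3)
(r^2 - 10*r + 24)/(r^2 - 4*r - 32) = (-r^2 + 10*r - 24)/(-r^2 + 4*r + 32)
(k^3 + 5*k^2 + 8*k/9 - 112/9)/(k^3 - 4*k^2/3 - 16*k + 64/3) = (k + 7/3)/(k - 4)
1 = 1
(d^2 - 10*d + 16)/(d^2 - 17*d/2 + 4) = 2*(d - 2)/(2*d - 1)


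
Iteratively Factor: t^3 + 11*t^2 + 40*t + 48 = (t + 4)*(t^2 + 7*t + 12) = (t + 3)*(t + 4)*(t + 4)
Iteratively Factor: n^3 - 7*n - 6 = (n + 1)*(n^2 - n - 6) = (n + 1)*(n + 2)*(n - 3)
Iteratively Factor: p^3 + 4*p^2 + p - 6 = (p + 3)*(p^2 + p - 2) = (p + 2)*(p + 3)*(p - 1)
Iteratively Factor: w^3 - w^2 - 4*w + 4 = (w - 1)*(w^2 - 4) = (w - 1)*(w + 2)*(w - 2)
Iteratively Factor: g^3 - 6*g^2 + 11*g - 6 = (g - 3)*(g^2 - 3*g + 2) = (g - 3)*(g - 2)*(g - 1)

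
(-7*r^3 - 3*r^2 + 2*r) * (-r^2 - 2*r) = 7*r^5 + 17*r^4 + 4*r^3 - 4*r^2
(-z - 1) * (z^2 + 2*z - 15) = -z^3 - 3*z^2 + 13*z + 15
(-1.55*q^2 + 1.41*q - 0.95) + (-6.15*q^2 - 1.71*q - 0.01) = -7.7*q^2 - 0.3*q - 0.96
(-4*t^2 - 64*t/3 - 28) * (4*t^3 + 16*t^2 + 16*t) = -16*t^5 - 448*t^4/3 - 1552*t^3/3 - 2368*t^2/3 - 448*t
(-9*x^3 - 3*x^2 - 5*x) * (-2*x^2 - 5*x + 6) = 18*x^5 + 51*x^4 - 29*x^3 + 7*x^2 - 30*x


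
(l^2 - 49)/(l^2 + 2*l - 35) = (l - 7)/(l - 5)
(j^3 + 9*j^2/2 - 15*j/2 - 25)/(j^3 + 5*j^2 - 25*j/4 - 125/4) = 2*(j + 2)/(2*j + 5)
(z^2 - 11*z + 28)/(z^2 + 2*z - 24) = (z - 7)/(z + 6)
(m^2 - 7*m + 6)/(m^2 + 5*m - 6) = (m - 6)/(m + 6)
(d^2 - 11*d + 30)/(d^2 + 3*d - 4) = (d^2 - 11*d + 30)/(d^2 + 3*d - 4)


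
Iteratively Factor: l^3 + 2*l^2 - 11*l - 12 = (l + 4)*(l^2 - 2*l - 3) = (l + 1)*(l + 4)*(l - 3)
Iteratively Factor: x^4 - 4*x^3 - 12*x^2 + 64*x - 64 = (x - 2)*(x^3 - 2*x^2 - 16*x + 32) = (x - 2)*(x + 4)*(x^2 - 6*x + 8) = (x - 2)^2*(x + 4)*(x - 4)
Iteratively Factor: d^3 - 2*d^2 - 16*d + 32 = (d - 4)*(d^2 + 2*d - 8) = (d - 4)*(d - 2)*(d + 4)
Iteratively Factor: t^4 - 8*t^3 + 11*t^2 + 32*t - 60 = (t - 2)*(t^3 - 6*t^2 - t + 30) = (t - 5)*(t - 2)*(t^2 - t - 6) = (t - 5)*(t - 2)*(t + 2)*(t - 3)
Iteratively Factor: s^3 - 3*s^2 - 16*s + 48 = (s + 4)*(s^2 - 7*s + 12) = (s - 3)*(s + 4)*(s - 4)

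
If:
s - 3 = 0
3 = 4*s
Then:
No Solution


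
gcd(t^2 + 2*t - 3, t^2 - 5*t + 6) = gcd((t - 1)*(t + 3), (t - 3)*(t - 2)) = 1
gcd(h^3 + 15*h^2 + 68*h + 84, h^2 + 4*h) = 1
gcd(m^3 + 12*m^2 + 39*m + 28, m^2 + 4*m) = m + 4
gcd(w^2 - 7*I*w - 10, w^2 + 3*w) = 1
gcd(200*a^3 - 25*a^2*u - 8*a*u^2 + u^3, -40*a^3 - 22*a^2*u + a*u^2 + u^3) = -5*a + u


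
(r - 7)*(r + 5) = r^2 - 2*r - 35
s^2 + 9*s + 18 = (s + 3)*(s + 6)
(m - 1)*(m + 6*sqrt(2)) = m^2 - m + 6*sqrt(2)*m - 6*sqrt(2)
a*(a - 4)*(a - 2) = a^3 - 6*a^2 + 8*a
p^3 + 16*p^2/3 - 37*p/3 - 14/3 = (p - 2)*(p + 1/3)*(p + 7)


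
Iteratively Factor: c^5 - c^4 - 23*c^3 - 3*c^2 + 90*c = (c - 5)*(c^4 + 4*c^3 - 3*c^2 - 18*c) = (c - 5)*(c + 3)*(c^3 + c^2 - 6*c) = (c - 5)*(c + 3)^2*(c^2 - 2*c) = (c - 5)*(c - 2)*(c + 3)^2*(c)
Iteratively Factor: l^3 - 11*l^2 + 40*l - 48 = (l - 4)*(l^2 - 7*l + 12) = (l - 4)*(l - 3)*(l - 4)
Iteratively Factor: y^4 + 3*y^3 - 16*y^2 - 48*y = (y + 3)*(y^3 - 16*y) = (y - 4)*(y + 3)*(y^2 + 4*y) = y*(y - 4)*(y + 3)*(y + 4)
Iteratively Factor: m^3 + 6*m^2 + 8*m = (m + 2)*(m^2 + 4*m) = (m + 2)*(m + 4)*(m)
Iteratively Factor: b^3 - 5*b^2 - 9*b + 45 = (b + 3)*(b^2 - 8*b + 15) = (b - 3)*(b + 3)*(b - 5)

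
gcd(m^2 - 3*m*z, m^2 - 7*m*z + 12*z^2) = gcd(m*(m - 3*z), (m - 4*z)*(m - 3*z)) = -m + 3*z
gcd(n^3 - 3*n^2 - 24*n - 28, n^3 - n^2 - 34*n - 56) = n^2 - 5*n - 14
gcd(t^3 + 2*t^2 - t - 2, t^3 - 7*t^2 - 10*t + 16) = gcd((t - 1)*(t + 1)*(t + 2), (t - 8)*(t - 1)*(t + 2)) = t^2 + t - 2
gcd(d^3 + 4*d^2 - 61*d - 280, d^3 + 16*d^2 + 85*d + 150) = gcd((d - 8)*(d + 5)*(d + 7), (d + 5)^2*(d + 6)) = d + 5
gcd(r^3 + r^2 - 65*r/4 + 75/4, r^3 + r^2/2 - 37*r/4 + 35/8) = r - 5/2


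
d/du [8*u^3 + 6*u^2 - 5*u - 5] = 24*u^2 + 12*u - 5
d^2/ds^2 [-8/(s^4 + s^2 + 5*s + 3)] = 16*((6*s^2 + 1)*(s^4 + s^2 + 5*s + 3) - (4*s^3 + 2*s + 5)^2)/(s^4 + s^2 + 5*s + 3)^3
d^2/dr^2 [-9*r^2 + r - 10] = -18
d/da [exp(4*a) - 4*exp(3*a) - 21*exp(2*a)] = (4*exp(2*a) - 12*exp(a) - 42)*exp(2*a)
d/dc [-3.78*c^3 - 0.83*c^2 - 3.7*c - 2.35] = -11.34*c^2 - 1.66*c - 3.7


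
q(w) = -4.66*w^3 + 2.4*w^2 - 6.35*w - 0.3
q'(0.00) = -6.35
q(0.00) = -0.30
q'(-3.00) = -146.57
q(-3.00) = 166.17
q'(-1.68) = -53.87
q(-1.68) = 39.24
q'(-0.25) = -8.42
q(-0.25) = 1.51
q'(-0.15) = -7.38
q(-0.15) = 0.72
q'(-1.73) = -56.49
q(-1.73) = 42.00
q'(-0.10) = -6.97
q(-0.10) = 0.36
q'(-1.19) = -31.86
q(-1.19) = 18.51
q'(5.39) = -386.63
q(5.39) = -694.51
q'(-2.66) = -118.03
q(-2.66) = 121.28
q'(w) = -13.98*w^2 + 4.8*w - 6.35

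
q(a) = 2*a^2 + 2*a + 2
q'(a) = 4*a + 2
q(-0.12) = 1.79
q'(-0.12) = 1.52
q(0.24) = 2.60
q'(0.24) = 2.96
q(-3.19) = 15.97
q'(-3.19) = -10.76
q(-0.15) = 1.74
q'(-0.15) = 1.40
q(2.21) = 16.19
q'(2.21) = 10.84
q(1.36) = 8.42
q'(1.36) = 7.44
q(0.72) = 4.48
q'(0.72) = 4.88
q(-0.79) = 1.67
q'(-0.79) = -1.16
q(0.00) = 2.00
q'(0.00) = 2.00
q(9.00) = 182.00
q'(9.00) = 38.00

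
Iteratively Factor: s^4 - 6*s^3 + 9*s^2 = (s)*(s^3 - 6*s^2 + 9*s) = s*(s - 3)*(s^2 - 3*s) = s*(s - 3)^2*(s)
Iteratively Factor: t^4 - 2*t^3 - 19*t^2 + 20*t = (t - 1)*(t^3 - t^2 - 20*t) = (t - 5)*(t - 1)*(t^2 + 4*t) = (t - 5)*(t - 1)*(t + 4)*(t)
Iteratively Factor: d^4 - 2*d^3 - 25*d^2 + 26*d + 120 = (d - 3)*(d^3 + d^2 - 22*d - 40) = (d - 3)*(d + 4)*(d^2 - 3*d - 10) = (d - 3)*(d + 2)*(d + 4)*(d - 5)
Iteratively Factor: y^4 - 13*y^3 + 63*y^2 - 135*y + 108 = (y - 3)*(y^3 - 10*y^2 + 33*y - 36) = (y - 3)^2*(y^2 - 7*y + 12) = (y - 3)^3*(y - 4)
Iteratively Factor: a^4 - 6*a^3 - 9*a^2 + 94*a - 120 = (a - 5)*(a^3 - a^2 - 14*a + 24) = (a - 5)*(a + 4)*(a^2 - 5*a + 6) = (a - 5)*(a - 3)*(a + 4)*(a - 2)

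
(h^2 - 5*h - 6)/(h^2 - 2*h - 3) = (h - 6)/(h - 3)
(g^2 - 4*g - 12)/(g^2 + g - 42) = (g + 2)/(g + 7)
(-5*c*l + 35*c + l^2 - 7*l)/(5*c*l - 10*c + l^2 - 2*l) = (-5*c*l + 35*c + l^2 - 7*l)/(5*c*l - 10*c + l^2 - 2*l)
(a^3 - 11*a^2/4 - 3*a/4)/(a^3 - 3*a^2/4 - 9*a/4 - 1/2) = a*(a - 3)/(a^2 - a - 2)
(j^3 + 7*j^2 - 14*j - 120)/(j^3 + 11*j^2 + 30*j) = (j - 4)/j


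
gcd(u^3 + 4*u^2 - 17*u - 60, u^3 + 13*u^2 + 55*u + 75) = u^2 + 8*u + 15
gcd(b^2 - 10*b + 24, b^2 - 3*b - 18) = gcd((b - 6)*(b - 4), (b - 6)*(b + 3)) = b - 6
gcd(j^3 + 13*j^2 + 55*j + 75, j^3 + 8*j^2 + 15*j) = j^2 + 8*j + 15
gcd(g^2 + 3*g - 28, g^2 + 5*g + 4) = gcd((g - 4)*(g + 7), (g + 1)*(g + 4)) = 1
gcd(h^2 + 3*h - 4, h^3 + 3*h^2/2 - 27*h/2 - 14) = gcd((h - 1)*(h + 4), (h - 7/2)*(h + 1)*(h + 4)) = h + 4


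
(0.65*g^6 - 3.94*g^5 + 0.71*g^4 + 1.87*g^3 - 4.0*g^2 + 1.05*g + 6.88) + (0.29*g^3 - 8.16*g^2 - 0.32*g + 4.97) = 0.65*g^6 - 3.94*g^5 + 0.71*g^4 + 2.16*g^3 - 12.16*g^2 + 0.73*g + 11.85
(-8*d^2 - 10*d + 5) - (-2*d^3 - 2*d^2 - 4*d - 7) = 2*d^3 - 6*d^2 - 6*d + 12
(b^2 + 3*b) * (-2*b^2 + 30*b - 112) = -2*b^4 + 24*b^3 - 22*b^2 - 336*b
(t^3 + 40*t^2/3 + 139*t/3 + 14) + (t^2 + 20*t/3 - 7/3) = t^3 + 43*t^2/3 + 53*t + 35/3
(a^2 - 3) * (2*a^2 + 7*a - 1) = 2*a^4 + 7*a^3 - 7*a^2 - 21*a + 3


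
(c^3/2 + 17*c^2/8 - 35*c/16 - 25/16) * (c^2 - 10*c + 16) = c^5/2 - 23*c^4/8 - 247*c^3/16 + 869*c^2/16 - 155*c/8 - 25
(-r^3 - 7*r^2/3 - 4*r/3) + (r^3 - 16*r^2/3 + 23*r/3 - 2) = -23*r^2/3 + 19*r/3 - 2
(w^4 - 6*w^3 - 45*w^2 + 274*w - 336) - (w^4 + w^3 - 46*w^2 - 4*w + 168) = -7*w^3 + w^2 + 278*w - 504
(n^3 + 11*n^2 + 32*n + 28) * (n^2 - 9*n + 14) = n^5 + 2*n^4 - 53*n^3 - 106*n^2 + 196*n + 392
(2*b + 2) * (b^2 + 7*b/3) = 2*b^3 + 20*b^2/3 + 14*b/3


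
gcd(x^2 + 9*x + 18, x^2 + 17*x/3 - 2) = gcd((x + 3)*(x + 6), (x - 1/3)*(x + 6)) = x + 6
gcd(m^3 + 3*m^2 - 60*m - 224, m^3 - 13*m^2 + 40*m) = m - 8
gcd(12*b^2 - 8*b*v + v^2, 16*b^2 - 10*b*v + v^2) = -2*b + v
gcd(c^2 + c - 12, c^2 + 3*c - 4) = c + 4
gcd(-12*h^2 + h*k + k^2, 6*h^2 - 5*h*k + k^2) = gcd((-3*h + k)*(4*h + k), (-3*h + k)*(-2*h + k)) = 3*h - k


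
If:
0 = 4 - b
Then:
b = 4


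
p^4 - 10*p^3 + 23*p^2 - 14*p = p*(p - 7)*(p - 2)*(p - 1)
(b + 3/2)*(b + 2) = b^2 + 7*b/2 + 3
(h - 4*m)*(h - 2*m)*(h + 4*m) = h^3 - 2*h^2*m - 16*h*m^2 + 32*m^3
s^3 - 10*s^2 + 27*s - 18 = (s - 6)*(s - 3)*(s - 1)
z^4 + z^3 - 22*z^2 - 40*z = z*(z - 5)*(z + 2)*(z + 4)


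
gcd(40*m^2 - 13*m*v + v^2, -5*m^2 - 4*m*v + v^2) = -5*m + v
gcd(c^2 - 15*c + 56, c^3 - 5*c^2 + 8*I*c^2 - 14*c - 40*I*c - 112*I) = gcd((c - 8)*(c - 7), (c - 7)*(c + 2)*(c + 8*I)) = c - 7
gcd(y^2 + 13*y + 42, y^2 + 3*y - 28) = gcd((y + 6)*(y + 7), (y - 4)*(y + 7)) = y + 7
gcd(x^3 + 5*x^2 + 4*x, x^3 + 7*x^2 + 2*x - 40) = x + 4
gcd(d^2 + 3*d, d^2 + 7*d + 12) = d + 3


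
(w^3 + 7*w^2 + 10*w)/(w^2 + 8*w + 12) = w*(w + 5)/(w + 6)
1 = 1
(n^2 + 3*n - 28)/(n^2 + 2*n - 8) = (n^2 + 3*n - 28)/(n^2 + 2*n - 8)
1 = 1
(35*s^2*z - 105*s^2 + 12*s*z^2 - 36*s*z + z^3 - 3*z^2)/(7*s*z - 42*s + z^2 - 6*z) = (5*s*z - 15*s + z^2 - 3*z)/(z - 6)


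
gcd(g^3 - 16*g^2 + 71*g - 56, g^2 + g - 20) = 1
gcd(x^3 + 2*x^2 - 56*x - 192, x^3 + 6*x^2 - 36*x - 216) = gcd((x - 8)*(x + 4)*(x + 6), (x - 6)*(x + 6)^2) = x + 6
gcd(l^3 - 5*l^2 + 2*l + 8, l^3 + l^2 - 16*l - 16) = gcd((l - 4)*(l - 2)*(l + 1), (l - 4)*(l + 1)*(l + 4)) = l^2 - 3*l - 4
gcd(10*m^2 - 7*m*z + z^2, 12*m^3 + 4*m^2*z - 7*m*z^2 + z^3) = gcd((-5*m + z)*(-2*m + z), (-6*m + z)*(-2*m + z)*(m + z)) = -2*m + z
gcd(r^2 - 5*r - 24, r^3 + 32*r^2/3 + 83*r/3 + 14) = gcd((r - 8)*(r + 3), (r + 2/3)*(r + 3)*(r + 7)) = r + 3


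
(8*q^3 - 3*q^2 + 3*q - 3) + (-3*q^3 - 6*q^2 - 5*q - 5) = 5*q^3 - 9*q^2 - 2*q - 8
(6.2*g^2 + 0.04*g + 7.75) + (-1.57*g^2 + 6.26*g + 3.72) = 4.63*g^2 + 6.3*g + 11.47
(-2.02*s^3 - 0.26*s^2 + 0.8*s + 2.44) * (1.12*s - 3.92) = -2.2624*s^4 + 7.6272*s^3 + 1.9152*s^2 - 0.4032*s - 9.5648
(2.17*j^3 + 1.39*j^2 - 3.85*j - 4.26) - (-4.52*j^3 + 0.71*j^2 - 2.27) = 6.69*j^3 + 0.68*j^2 - 3.85*j - 1.99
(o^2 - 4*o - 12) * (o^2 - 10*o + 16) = o^4 - 14*o^3 + 44*o^2 + 56*o - 192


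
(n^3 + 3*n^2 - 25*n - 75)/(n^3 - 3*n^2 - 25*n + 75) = (n + 3)/(n - 3)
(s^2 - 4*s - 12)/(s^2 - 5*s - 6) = (s + 2)/(s + 1)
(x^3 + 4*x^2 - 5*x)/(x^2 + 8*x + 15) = x*(x - 1)/(x + 3)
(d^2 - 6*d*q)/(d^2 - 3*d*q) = (d - 6*q)/(d - 3*q)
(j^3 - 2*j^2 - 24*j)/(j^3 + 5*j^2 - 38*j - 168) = j/(j + 7)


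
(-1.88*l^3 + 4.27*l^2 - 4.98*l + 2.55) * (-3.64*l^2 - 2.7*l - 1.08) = 6.8432*l^5 - 10.4668*l^4 + 8.6286*l^3 - 0.447599999999998*l^2 - 1.5066*l - 2.754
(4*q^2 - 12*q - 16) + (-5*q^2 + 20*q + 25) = -q^2 + 8*q + 9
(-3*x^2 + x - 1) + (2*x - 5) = -3*x^2 + 3*x - 6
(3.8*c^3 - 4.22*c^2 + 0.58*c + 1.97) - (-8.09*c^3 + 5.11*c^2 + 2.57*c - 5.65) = 11.89*c^3 - 9.33*c^2 - 1.99*c + 7.62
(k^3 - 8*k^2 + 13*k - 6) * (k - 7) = k^4 - 15*k^3 + 69*k^2 - 97*k + 42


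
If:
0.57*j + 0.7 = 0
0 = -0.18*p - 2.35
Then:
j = -1.23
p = -13.06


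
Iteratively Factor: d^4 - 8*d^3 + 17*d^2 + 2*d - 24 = (d - 2)*(d^3 - 6*d^2 + 5*d + 12) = (d - 4)*(d - 2)*(d^2 - 2*d - 3) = (d - 4)*(d - 3)*(d - 2)*(d + 1)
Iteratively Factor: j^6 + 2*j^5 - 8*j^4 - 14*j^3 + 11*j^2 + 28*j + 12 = (j + 1)*(j^5 + j^4 - 9*j^3 - 5*j^2 + 16*j + 12) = (j + 1)^2*(j^4 - 9*j^2 + 4*j + 12) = (j + 1)^3*(j^3 - j^2 - 8*j + 12) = (j - 2)*(j + 1)^3*(j^2 + j - 6) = (j - 2)*(j + 1)^3*(j + 3)*(j - 2)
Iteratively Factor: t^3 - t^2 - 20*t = (t)*(t^2 - t - 20) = t*(t - 5)*(t + 4)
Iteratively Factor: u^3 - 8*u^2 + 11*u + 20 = (u + 1)*(u^2 - 9*u + 20) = (u - 5)*(u + 1)*(u - 4)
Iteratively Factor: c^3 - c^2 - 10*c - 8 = (c + 2)*(c^2 - 3*c - 4) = (c - 4)*(c + 2)*(c + 1)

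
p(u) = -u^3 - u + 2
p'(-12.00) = -433.00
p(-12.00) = 1742.00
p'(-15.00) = -676.00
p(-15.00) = 3392.00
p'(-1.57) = -8.39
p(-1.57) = 7.44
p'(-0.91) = -3.48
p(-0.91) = 3.66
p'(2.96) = -27.28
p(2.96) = -26.89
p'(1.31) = -6.15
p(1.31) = -1.56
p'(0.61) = -2.12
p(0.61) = 1.16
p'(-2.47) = -19.30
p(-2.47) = 19.54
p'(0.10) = -1.03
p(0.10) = 1.90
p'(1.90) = -11.83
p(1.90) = -6.76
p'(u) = -3*u^2 - 1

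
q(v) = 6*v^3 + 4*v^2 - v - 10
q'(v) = 18*v^2 + 8*v - 1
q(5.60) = 1163.54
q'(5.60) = 608.28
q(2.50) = 106.25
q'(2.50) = 131.50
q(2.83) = 155.20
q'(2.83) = 165.80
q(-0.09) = -9.88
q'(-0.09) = -1.57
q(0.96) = -1.97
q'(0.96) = 23.27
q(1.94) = 46.92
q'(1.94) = 82.26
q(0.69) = -6.81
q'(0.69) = 13.09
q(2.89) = 165.34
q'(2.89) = 172.46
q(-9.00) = -4051.00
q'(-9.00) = 1385.00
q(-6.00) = -1156.00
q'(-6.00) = 599.00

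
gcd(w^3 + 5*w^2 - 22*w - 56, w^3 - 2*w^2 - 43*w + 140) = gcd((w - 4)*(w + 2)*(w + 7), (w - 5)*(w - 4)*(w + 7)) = w^2 + 3*w - 28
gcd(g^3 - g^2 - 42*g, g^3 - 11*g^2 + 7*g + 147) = g - 7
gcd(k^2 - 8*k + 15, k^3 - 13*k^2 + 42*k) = 1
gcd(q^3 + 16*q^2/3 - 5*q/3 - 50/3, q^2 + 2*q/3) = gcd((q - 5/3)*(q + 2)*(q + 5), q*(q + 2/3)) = 1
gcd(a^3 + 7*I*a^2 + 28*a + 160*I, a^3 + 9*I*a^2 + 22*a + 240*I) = a^2 + 3*I*a + 40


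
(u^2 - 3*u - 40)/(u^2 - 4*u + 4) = (u^2 - 3*u - 40)/(u^2 - 4*u + 4)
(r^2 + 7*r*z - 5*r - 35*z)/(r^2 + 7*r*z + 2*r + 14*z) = (r - 5)/(r + 2)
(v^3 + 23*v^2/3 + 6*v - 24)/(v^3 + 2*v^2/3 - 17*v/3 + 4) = (v + 6)/(v - 1)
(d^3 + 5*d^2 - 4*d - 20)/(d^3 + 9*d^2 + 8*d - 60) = (d + 2)/(d + 6)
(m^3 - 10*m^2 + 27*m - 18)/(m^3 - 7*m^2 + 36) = (m - 1)/(m + 2)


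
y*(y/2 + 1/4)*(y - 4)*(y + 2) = y^4/2 - 3*y^3/4 - 9*y^2/2 - 2*y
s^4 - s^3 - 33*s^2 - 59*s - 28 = (s - 7)*(s + 1)^2*(s + 4)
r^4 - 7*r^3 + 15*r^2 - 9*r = r*(r - 3)^2*(r - 1)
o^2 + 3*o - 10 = (o - 2)*(o + 5)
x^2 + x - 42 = (x - 6)*(x + 7)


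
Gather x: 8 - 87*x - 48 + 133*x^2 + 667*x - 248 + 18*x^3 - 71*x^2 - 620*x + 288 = 18*x^3 + 62*x^2 - 40*x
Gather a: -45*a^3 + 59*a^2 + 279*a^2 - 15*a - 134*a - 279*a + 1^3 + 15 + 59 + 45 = -45*a^3 + 338*a^2 - 428*a + 120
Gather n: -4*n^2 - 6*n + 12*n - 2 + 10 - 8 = -4*n^2 + 6*n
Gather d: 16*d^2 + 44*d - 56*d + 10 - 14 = 16*d^2 - 12*d - 4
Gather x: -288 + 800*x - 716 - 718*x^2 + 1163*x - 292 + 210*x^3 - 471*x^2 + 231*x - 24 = 210*x^3 - 1189*x^2 + 2194*x - 1320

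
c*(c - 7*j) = c^2 - 7*c*j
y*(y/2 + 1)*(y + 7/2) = y^3/2 + 11*y^2/4 + 7*y/2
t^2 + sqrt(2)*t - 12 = (t - 2*sqrt(2))*(t + 3*sqrt(2))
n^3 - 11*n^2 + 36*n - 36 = (n - 6)*(n - 3)*(n - 2)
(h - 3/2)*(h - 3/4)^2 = h^3 - 3*h^2 + 45*h/16 - 27/32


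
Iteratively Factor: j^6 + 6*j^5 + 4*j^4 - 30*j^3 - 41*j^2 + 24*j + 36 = (j - 1)*(j^5 + 7*j^4 + 11*j^3 - 19*j^2 - 60*j - 36) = (j - 1)*(j + 3)*(j^4 + 4*j^3 - j^2 - 16*j - 12) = (j - 1)*(j + 3)^2*(j^3 + j^2 - 4*j - 4) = (j - 1)*(j + 2)*(j + 3)^2*(j^2 - j - 2) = (j - 2)*(j - 1)*(j + 2)*(j + 3)^2*(j + 1)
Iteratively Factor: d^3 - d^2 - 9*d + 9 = (d + 3)*(d^2 - 4*d + 3) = (d - 3)*(d + 3)*(d - 1)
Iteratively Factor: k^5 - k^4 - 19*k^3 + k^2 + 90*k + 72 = (k - 4)*(k^4 + 3*k^3 - 7*k^2 - 27*k - 18) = (k - 4)*(k + 2)*(k^3 + k^2 - 9*k - 9) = (k - 4)*(k + 2)*(k + 3)*(k^2 - 2*k - 3) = (k - 4)*(k - 3)*(k + 2)*(k + 3)*(k + 1)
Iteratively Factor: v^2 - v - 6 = (v - 3)*(v + 2)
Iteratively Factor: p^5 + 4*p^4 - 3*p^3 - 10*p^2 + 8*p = (p - 1)*(p^4 + 5*p^3 + 2*p^2 - 8*p) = (p - 1)*(p + 2)*(p^3 + 3*p^2 - 4*p) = (p - 1)*(p + 2)*(p + 4)*(p^2 - p) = p*(p - 1)*(p + 2)*(p + 4)*(p - 1)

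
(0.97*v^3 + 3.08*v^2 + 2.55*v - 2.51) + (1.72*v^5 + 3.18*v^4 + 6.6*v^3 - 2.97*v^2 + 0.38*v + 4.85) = 1.72*v^5 + 3.18*v^4 + 7.57*v^3 + 0.11*v^2 + 2.93*v + 2.34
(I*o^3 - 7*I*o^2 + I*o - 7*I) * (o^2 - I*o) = I*o^5 + o^4 - 7*I*o^4 - 7*o^3 + I*o^3 + o^2 - 7*I*o^2 - 7*o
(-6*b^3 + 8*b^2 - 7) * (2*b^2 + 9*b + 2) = -12*b^5 - 38*b^4 + 60*b^3 + 2*b^2 - 63*b - 14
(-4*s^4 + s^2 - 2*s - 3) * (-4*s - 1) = 16*s^5 + 4*s^4 - 4*s^3 + 7*s^2 + 14*s + 3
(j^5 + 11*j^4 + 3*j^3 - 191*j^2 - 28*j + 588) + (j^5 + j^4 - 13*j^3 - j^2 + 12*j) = 2*j^5 + 12*j^4 - 10*j^3 - 192*j^2 - 16*j + 588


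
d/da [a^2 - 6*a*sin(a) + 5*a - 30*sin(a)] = -6*a*cos(a) + 2*a - 6*sin(a) - 30*cos(a) + 5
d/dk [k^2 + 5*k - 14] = 2*k + 5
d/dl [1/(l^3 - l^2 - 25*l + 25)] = (-3*l^2 + 2*l + 25)/(l^3 - l^2 - 25*l + 25)^2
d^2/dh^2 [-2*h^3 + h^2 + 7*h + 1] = 2 - 12*h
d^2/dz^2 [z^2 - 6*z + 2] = 2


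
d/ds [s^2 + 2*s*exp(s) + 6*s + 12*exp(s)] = 2*s*exp(s) + 2*s + 14*exp(s) + 6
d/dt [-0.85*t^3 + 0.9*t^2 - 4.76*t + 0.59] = -2.55*t^2 + 1.8*t - 4.76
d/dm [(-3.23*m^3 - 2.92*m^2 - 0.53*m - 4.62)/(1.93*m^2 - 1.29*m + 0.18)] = (-6.2339*m^4 + 8.3334*m^3 + 3.0455*m^2 + 16.782*m - 6.0552)/(3.7249*m^4 - 4.9794*m^3 + 2.3589*m^2 - 0.4644*m + 0.0324)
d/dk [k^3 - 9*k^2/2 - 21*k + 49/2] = 3*k^2 - 9*k - 21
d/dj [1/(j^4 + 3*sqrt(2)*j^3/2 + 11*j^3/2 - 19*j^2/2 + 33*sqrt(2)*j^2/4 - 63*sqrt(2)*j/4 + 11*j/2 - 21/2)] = 4*(-16*j^3 - 66*j^2 - 18*sqrt(2)*j^2 - 66*sqrt(2)*j + 76*j - 22 + 63*sqrt(2))/(4*j^4 + 6*sqrt(2)*j^3 + 22*j^3 - 38*j^2 + 33*sqrt(2)*j^2 - 63*sqrt(2)*j + 22*j - 42)^2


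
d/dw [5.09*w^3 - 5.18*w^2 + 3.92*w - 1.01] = 15.27*w^2 - 10.36*w + 3.92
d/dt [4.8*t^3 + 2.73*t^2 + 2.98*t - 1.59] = 14.4*t^2 + 5.46*t + 2.98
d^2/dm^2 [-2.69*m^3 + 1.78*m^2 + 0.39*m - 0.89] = 3.56 - 16.14*m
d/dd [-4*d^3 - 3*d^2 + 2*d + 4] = -12*d^2 - 6*d + 2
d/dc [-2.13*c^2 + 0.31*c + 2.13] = 0.31 - 4.26*c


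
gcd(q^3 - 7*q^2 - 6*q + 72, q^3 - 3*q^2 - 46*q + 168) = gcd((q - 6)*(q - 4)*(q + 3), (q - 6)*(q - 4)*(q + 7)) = q^2 - 10*q + 24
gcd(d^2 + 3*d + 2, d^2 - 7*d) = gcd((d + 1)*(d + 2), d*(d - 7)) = 1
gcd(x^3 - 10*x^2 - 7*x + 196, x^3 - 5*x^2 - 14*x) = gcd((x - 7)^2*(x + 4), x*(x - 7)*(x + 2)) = x - 7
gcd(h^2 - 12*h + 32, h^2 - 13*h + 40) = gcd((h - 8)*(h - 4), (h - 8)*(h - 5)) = h - 8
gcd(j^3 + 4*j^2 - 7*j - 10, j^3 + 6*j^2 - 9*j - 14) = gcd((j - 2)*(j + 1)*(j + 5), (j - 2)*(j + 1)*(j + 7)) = j^2 - j - 2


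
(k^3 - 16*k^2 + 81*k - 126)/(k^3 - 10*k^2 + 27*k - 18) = (k - 7)/(k - 1)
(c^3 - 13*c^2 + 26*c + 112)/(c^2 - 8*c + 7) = (c^2 - 6*c - 16)/(c - 1)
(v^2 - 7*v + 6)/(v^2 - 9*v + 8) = (v - 6)/(v - 8)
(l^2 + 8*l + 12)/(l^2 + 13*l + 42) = (l + 2)/(l + 7)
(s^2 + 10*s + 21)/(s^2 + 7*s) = (s + 3)/s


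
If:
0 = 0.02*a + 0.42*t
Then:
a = -21.0*t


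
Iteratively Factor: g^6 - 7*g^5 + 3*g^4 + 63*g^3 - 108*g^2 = (g - 3)*(g^5 - 4*g^4 - 9*g^3 + 36*g^2) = (g - 3)*(g + 3)*(g^4 - 7*g^3 + 12*g^2) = g*(g - 3)*(g + 3)*(g^3 - 7*g^2 + 12*g) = g^2*(g - 3)*(g + 3)*(g^2 - 7*g + 12) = g^2*(g - 4)*(g - 3)*(g + 3)*(g - 3)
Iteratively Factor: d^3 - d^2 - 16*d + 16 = (d - 1)*(d^2 - 16) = (d - 4)*(d - 1)*(d + 4)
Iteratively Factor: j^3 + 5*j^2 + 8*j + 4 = (j + 2)*(j^2 + 3*j + 2) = (j + 2)^2*(j + 1)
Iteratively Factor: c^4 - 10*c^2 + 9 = (c + 1)*(c^3 - c^2 - 9*c + 9) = (c + 1)*(c + 3)*(c^2 - 4*c + 3) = (c - 1)*(c + 1)*(c + 3)*(c - 3)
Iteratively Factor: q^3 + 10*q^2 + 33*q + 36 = (q + 3)*(q^2 + 7*q + 12) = (q + 3)^2*(q + 4)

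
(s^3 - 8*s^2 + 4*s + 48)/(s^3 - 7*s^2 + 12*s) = (s^2 - 4*s - 12)/(s*(s - 3))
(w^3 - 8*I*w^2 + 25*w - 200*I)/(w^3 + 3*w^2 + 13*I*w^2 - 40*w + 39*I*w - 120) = (w^2 - 13*I*w - 40)/(w^2 + w*(3 + 8*I) + 24*I)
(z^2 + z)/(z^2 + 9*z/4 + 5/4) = 4*z/(4*z + 5)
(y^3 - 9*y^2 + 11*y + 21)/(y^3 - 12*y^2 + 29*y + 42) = (y - 3)/(y - 6)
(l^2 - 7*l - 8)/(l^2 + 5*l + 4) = (l - 8)/(l + 4)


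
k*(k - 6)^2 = k^3 - 12*k^2 + 36*k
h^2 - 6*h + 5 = (h - 5)*(h - 1)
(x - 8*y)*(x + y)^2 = x^3 - 6*x^2*y - 15*x*y^2 - 8*y^3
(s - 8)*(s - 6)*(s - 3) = s^3 - 17*s^2 + 90*s - 144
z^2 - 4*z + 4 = (z - 2)^2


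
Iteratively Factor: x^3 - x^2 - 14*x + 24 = (x - 3)*(x^2 + 2*x - 8) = (x - 3)*(x - 2)*(x + 4)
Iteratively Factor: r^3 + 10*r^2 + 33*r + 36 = (r + 4)*(r^2 + 6*r + 9) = (r + 3)*(r + 4)*(r + 3)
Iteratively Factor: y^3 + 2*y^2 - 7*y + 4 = (y - 1)*(y^2 + 3*y - 4) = (y - 1)*(y + 4)*(y - 1)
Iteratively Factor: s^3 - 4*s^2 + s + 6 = (s - 3)*(s^2 - s - 2) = (s - 3)*(s + 1)*(s - 2)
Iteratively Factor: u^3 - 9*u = (u)*(u^2 - 9) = u*(u - 3)*(u + 3)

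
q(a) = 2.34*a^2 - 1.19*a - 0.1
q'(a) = 4.68*a - 1.19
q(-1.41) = 6.23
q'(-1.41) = -7.79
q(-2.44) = 16.74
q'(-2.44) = -12.61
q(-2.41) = 16.36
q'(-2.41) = -12.47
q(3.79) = 29.00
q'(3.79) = 16.55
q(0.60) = 0.03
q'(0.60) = 1.62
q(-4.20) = 46.18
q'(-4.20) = -20.85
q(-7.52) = 141.18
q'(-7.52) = -36.38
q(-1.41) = 6.23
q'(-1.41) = -7.79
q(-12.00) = 351.14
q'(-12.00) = -57.35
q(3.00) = 17.39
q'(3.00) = 12.85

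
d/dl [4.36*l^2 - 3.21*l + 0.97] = 8.72*l - 3.21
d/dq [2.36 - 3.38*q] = -3.38000000000000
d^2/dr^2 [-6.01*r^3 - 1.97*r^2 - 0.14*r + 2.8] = -36.06*r - 3.94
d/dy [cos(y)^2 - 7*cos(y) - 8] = (7 - 2*cos(y))*sin(y)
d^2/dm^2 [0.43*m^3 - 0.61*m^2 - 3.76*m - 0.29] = 2.58*m - 1.22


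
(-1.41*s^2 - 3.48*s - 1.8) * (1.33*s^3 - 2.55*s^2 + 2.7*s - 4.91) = -1.8753*s^5 - 1.0329*s^4 + 2.673*s^3 + 2.1171*s^2 + 12.2268*s + 8.838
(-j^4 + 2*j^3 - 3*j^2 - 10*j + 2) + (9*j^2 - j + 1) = -j^4 + 2*j^3 + 6*j^2 - 11*j + 3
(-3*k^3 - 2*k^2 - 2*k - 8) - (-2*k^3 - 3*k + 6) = -k^3 - 2*k^2 + k - 14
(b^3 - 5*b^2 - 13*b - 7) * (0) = 0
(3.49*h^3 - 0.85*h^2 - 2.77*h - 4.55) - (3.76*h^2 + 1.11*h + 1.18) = 3.49*h^3 - 4.61*h^2 - 3.88*h - 5.73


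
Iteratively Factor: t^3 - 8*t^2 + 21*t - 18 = (t - 3)*(t^2 - 5*t + 6) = (t - 3)^2*(t - 2)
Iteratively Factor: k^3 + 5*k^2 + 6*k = (k)*(k^2 + 5*k + 6) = k*(k + 3)*(k + 2)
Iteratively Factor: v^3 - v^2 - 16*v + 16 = (v - 1)*(v^2 - 16) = (v - 4)*(v - 1)*(v + 4)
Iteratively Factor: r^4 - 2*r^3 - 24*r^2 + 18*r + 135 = (r + 3)*(r^3 - 5*r^2 - 9*r + 45) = (r - 5)*(r + 3)*(r^2 - 9) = (r - 5)*(r + 3)^2*(r - 3)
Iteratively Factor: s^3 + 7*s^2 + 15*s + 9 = (s + 3)*(s^2 + 4*s + 3) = (s + 3)^2*(s + 1)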